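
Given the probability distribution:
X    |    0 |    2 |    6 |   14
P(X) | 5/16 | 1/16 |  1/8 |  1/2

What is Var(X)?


E[X] = 63/8
E[X²] = 411/4
Var(X) = E[X²] - (E[X])² = 411/4 - 3969/64 = 2607/64

Var(X) = 2607/64 ≈ 40.7344


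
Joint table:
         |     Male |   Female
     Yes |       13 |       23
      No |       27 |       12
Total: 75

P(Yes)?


P(Yes) = (13+23)/75 = 36/75 = 12/25

P(Yes) = 12/25 ≈ 48.00%


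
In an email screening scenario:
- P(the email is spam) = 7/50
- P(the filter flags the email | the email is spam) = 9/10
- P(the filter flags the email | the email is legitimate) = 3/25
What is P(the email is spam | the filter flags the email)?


Using Bayes' theorem:
P(A|B) = P(B|A)·P(A) / P(B)

P(the filter flags the email) = 9/10 × 7/50 + 3/25 × 43/50
= 63/500 + 129/1250 = 573/2500

P(the email is spam|the filter flags the email) = (63/500) / (573/2500) = 105/191

P(the email is spam|the filter flags the email) = 105/191 ≈ 54.97%


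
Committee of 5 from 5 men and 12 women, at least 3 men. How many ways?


Count by #men:
  3M,2W: C(5,3)×C(12,2)=660
  4M,1W: C(5,4)×C(12,1)=60
  5M,0W: C(5,5)×C(12,0)=1
Total = 721

721


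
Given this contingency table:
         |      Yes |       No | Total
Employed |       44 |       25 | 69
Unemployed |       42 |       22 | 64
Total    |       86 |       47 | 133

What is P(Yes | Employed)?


P(Yes | Employed) = 44/(44+25) = 44/69

P(Yes|Employed) = 44/69 ≈ 63.77%


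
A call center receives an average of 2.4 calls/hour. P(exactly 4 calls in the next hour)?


Poisson(λ=2.4): P(X=4) = e^(-λ)×λ^k/k!
= e^(-2.4) × 2.4^4 / 4!
≈ 0.09071795329 × 33.1776 / 24 ≈ 0.125408

P(X=4) ≈ 0.125408 ≈ 12.54%


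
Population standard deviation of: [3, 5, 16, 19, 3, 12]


Mean = 58/6 = 29/3
  (3-29/3)²=400/9
  (5-29/3)²=196/9
  (16-29/3)²=361/9
  (19-29/3)²=784/9
  (3-29/3)²=400/9
  (12-29/3)²=49/9
Σ(x-μ)² = 730/3
σ² = (730/3)/6 = 365/9

σ = √(365/9) ≈ 6.3683


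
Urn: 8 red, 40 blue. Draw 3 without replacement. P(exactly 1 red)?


Hypergeometric: C(8,1)×C(40,2)/C(48,3)
= 8×780/17296 = 390/1081

P(X=1) = 390/1081 ≈ 36.08%


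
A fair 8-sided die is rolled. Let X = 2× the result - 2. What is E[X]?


E[die] = (1+8)/2 = 9/2
E[X] = 2×9/2 - 2 = 7

E[X] = 7


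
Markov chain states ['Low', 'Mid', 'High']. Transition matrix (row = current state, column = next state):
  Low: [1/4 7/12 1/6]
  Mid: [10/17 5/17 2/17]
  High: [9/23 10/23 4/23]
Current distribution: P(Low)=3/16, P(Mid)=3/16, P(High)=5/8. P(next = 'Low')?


P(next=Low) = Σᵢ P(now=i)×P(i→Low)
= 3/16×1/4 + 3/16×10/17 + 5/8×9/23
= 3/64 + 15/136 + 45/184 = 10053/25024

P = 10053/25024 ≈ 0.4017


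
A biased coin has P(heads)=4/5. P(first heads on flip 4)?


Geometric: P(X=4) = (1-p)^(k-1)×p = (1/5)^3×4/5 = 4/625

P(X=4) = 4/625 ≈ 0.64%


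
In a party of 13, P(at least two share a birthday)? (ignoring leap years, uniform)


P(all different) = Π(365-i)/365 for i=0..12
= 0.805590
P(match) = 1 - 0.805590 = 0.194410

P ≈ 0.1944 ≈ 19.44%


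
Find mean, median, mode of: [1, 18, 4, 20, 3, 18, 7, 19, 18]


Sorted: [1, 3, 4, 7, 18, 18, 18, 19, 20]
Mean = 108/9 = 12
Median = 18
Freq: {1: 1, 18: 3, 4: 1, 20: 1, 3: 1, 7: 1, 19: 1}
Mode: [18]

Mean=12, Median=18, Mode=18


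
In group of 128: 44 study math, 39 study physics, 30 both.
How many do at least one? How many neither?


|A∪B| = 44+39-30 = 53
Neither = 128-53 = 75

At least one: 53; Neither: 75


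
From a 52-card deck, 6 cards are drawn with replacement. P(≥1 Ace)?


P(not a Ace) = 48/52 = 12/13
P(none in 6 draws) = (12/13)^6 = 2985984/4826809
P(≥1 Ace) = 1 - 2985984/4826809 = 1840825/4826809

P = 1840825/4826809 ≈ 38.14%


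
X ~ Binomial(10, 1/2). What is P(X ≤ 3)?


P(X ≤ 3) = Σ P(X=i) for i=0..3
P(X=0) = 1/1024
P(X=1) = 5/512
P(X=2) = 45/1024
P(X=3) = 15/128
Sum = 11/64

P(X ≤ 3) = 11/64 ≈ 17.19%


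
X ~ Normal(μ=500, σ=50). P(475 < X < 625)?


z₁=(475-500)/50=-0.5, z₂=(625-500)/50=2.5
P = Φ(2.5) - Φ(-0.5) = 0.993790 - 0.308538 = 0.685252 ≈ 0.6853

P(475 < X < 625) ≈ 0.6853


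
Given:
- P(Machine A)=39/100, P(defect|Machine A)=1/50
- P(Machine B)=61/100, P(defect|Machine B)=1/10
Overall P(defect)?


P(B) = Σ P(B|Aᵢ)×P(Aᵢ)
  1/50×39/100 = 39/5000
  1/10×61/100 = 61/1000
Sum = 43/625

P(defect) = 43/625 ≈ 6.88%


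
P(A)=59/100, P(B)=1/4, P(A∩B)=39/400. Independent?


P(A)×P(B) = 59/400
P(A∩B) = 39/400
Not equal → NOT independent

No, not independent


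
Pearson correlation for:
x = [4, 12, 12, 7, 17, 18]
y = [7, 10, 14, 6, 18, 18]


n=6, Σx=70, Σy=73, Σxy=988, Σx²=966, Σy²=1029
r = (6×988 - 70×73)/√((6×966 - 70²)(6×1029 - 73²))
= 818/√(896×845) = 818/√757120 ≈ 818/870.1264 ≈ 0.9401

r ≈ 0.9401


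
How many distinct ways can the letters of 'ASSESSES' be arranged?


Letters: 8, freq: {'A': 1, 'S': 5, 'E': 2}
8!/(1!×5!×2!) = 40320/240 = 168

168


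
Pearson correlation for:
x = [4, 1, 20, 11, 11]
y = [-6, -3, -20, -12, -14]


n=5, Σx=47, Σy=-55, Σxy=-713, Σx²=659, Σy²=785
r = (5×(-713) - 47×(-55))/√((5×659 - 47²)(5×785 - (-55)²))
= -980/√(1086×900) = -980/√977400 ≈ -980/988.6354 ≈ -0.9913

r ≈ -0.9913


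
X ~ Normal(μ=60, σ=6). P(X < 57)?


z = (57-60)/6 = -0.5
P(Z < -0.5) = 0.3085

P(X < 57) ≈ 0.3085


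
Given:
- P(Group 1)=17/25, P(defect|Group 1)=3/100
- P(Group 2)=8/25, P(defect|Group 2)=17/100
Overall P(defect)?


P(B) = Σ P(B|Aᵢ)×P(Aᵢ)
  3/100×17/25 = 51/2500
  17/100×8/25 = 34/625
Sum = 187/2500

P(defect) = 187/2500 ≈ 7.48%


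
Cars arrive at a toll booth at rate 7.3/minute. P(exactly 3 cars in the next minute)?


Poisson(λ=7.3): P(X=3) = e^(-λ)×λ^k/k!
= e^(-7.3) × 7.3^3 / 3!
≈ 0.0006755387752 × 389.017 / 6 ≈ 0.043799

P(X=3) ≈ 0.043799 ≈ 4.38%


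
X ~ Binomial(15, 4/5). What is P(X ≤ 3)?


P(X ≤ 3) = Σ P(X=i) for i=0..3
P(X=0) = 1/30517578125
P(X=1) = 12/6103515625
P(X=2) = 336/6103515625
P(X=3) = 5824/6103515625
Sum = 30861/30517578125

P(X ≤ 3) = 30861/30517578125 ≈ 0.00%


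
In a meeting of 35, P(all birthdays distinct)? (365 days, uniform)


P(all different) = Π(365-i)/365 for i=0..34
= (365/365)×(364/365)×...×(331/365)
= 0.185617

P ≈ 0.1856 ≈ 18.56%


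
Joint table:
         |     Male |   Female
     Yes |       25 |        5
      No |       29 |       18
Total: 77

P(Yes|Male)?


P(Yes|Male) = 25/(25+29) = 25/54

P = 25/54 ≈ 46.30%


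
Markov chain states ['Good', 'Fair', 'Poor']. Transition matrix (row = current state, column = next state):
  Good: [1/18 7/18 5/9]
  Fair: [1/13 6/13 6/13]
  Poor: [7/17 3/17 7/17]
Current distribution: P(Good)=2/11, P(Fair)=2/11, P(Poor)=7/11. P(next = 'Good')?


P(next=Good) = Σᵢ P(now=i)×P(i→Good)
= 2/11×1/18 + 2/11×1/13 + 7/11×7/17
= 1/99 + 2/143 + 49/187 = 6260/21879

P = 6260/21879 ≈ 0.2861


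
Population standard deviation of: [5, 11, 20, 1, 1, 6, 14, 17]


Mean = 75/8
  (5-75/8)²=1225/64
  (11-75/8)²=169/64
  (20-75/8)²=7225/64
  (1-75/8)²=4489/64
  (1-75/8)²=4489/64
  (6-75/8)²=729/64
  (14-75/8)²=1369/64
  (17-75/8)²=3721/64
Σ(x-μ)² = 2927/8
σ² = (2927/8)/8 = 2927/64

σ = √(2927/64) ≈ 6.7627


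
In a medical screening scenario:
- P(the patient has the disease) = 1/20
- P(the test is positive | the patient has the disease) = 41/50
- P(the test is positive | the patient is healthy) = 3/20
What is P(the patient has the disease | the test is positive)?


Using Bayes' theorem:
P(A|B) = P(B|A)·P(A) / P(B)

P(the test is positive) = 41/50 × 1/20 + 3/20 × 19/20
= 41/1000 + 57/400 = 367/2000

P(the patient has the disease|the test is positive) = (41/1000) / (367/2000) = 82/367

P(the patient has the disease|the test is positive) = 82/367 ≈ 22.34%


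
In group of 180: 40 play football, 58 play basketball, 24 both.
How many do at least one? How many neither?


|A∪B| = 40+58-24 = 74
Neither = 180-74 = 106

At least one: 74; Neither: 106


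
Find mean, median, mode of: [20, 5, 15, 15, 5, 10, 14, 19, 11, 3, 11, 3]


Sorted: [3, 3, 5, 5, 10, 11, 11, 14, 15, 15, 19, 20]
Mean = 131/12
Median = 11
Freq: {20: 1, 5: 2, 15: 2, 10: 1, 14: 1, 19: 1, 11: 2, 3: 2}
Mode: [3, 5, 11, 15]

Mean=131/12, Median=11, Mode=[3, 5, 11, 15]


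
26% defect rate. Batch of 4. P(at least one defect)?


P(all good) = (37/50)^4 = 1874161/6250000
P(≥1 defect) = 4375839/6250000

P = 4375839/6250000 ≈ 70.01%


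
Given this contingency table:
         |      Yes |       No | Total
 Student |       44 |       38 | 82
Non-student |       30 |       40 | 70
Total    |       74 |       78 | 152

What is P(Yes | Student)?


P(Yes | Student) = 44/(44+38) = 44/82 = 22/41

P(Yes|Student) = 22/41 ≈ 53.66%


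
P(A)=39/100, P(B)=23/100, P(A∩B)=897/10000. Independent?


P(A)×P(B) = 897/10000
P(A∩B) = 897/10000
Equal ✓ → Independent

Yes, independent


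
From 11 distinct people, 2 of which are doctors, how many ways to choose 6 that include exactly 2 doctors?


Choose 2 of the 2 doctors and 4 of the other 9 people:
C(2,2)×C(9,4) = 1×126 = 126

126


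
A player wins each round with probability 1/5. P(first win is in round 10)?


Geometric: P(X=10) = (1-p)^(k-1)×p = (4/5)^9×1/5 = 262144/9765625

P(X=10) = 262144/9765625 ≈ 2.68%


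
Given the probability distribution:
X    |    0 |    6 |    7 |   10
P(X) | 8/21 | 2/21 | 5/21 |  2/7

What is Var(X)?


E[X] = 107/21
E[X²] = 131/3
Var(X) = E[X²] - (E[X])² = 131/3 - 11449/441 = 7808/441

Var(X) = 7808/441 ≈ 17.7052


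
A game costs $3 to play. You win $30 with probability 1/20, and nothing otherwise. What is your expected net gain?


E[gain] = (30-3)×1/20 + (-3)×19/20
= 27/20 - 57/20 = -3/2

Expected net gain = $-3/2 ≈ $-1.50


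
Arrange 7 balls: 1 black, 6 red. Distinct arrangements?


7!/(1!×6!) = 7

7


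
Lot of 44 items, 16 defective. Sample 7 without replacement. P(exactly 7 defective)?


Hypergeometric: C(16,7)×C(28,0)/C(44,7)
= 11440×1/38320568 = 10/33497

P(X=7) = 10/33497 ≈ 0.03%


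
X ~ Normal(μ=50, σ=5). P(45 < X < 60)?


z₁=(45-50)/5=-1.0, z₂=(60-50)/5=2.0
P = Φ(2.0) - Φ(-1.0) = 0.977250 - 0.158655 = 0.818595 ≈ 0.8186

P(45 < X < 60) ≈ 0.8186


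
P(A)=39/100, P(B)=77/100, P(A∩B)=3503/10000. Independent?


P(A)×P(B) = 3003/10000
P(A∩B) = 3503/10000
Not equal → NOT independent

No, not independent


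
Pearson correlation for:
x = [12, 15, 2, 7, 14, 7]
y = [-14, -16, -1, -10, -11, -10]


n=6, Σx=57, Σy=-62, Σxy=-704, Σx²=667, Σy²=774
r = (6×(-704) - 57×(-62))/√((6×667 - 57²)(6×774 - (-62)²))
= -690/√(753×800) = -690/√602400 ≈ -690/776.1443 ≈ -0.8890

r ≈ -0.8890


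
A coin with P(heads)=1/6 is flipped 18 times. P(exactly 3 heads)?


Binomial: P(X=3) = C(18,3)×p^3×(1-p)^15
= 816 × 1/216 × 30517578125/470184984576 = 518798828125/2115832430592

P(X=3) = 518798828125/2115832430592 ≈ 24.52%


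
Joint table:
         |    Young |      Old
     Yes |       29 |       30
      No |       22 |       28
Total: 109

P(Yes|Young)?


P(Yes|Young) = 29/(29+22) = 29/51

P = 29/51 ≈ 56.86%


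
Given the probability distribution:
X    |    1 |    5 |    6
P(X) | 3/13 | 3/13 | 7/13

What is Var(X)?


E[X] = 60/13
E[X²] = 330/13
Var(X) = E[X²] - (E[X])² = 330/13 - 3600/169 = 690/169

Var(X) = 690/169 ≈ 4.0828


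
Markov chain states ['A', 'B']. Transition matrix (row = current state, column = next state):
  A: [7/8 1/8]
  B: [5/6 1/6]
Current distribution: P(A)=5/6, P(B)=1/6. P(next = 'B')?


P(next=B) = Σᵢ P(now=i)×P(i→B)
= 5/6×1/8 + 1/6×1/6
= 5/48 + 1/36 = 19/144

P = 19/144 ≈ 0.1319


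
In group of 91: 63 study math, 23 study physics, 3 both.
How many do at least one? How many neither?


|A∪B| = 63+23-3 = 83
Neither = 91-83 = 8

At least one: 83; Neither: 8


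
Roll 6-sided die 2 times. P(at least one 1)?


P(no 1)^2 = (5/6)^2 = 25/36
P(≥1) = 1 - 25/36 = 11/36

P = 11/36 ≈ 30.56%


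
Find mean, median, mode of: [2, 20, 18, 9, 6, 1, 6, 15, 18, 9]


Sorted: [1, 2, 6, 6, 9, 9, 15, 18, 18, 20]
Mean = 104/10 = 52/5
Median = 9
Freq: {2: 1, 20: 1, 18: 2, 9: 2, 6: 2, 1: 1, 15: 1}
Mode: [6, 9, 18]

Mean=52/5, Median=9, Mode=[6, 9, 18]


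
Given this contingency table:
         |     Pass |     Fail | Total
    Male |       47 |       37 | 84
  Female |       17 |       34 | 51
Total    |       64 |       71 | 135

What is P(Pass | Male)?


P(Pass | Male) = 47/(47+37) = 47/84

P(Pass|Male) = 47/84 ≈ 55.95%


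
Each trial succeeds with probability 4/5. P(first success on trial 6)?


Geometric: P(X=6) = (1-p)^(k-1)×p = (1/5)^5×4/5 = 4/15625

P(X=6) = 4/15625 ≈ 0.03%


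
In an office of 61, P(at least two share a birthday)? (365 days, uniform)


P(all different) = Π(365-i)/365 for i=0..60
= 0.004911
P(match) = 1 - 0.004911 = 0.995089

P ≈ 0.9951 ≈ 99.51%


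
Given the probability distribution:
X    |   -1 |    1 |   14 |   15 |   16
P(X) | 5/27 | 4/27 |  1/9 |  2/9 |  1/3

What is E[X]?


E[X] = Σ x·P(X=x)
= (-1)×(5/27) + (1)×(4/27) + (14)×(1/9) + (15)×(2/9) + (16)×(1/3)
= 275/27

E[X] = 275/27


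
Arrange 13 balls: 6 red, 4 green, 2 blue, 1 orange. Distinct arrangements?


13!/(6!×4!×2!×1!) = 180180

180180


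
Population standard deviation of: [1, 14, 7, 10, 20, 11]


Mean = 63/6 = 21/2
  (1-21/2)²=361/4
  (14-21/2)²=49/4
  (7-21/2)²=49/4
  (10-21/2)²=1/4
  (20-21/2)²=361/4
  (11-21/2)²=1/4
Σ(x-μ)² = 411/2
σ² = (411/2)/6 = 137/4

σ = √(137/4) ≈ 5.8523


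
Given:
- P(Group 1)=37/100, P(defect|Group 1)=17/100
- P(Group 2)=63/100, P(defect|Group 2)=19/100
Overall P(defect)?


P(B) = Σ P(B|Aᵢ)×P(Aᵢ)
  17/100×37/100 = 629/10000
  19/100×63/100 = 1197/10000
Sum = 913/5000

P(defect) = 913/5000 ≈ 18.26%


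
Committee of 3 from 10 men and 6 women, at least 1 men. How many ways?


Count by #men:
  1M,2W: C(10,1)×C(6,2)=150
  2M,1W: C(10,2)×C(6,1)=270
  3M,0W: C(10,3)×C(6,0)=120
Total = 540

540


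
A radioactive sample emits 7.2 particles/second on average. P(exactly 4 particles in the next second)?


Poisson(λ=7.2): P(X=4) = e^(-λ)×λ^k/k!
= e^(-7.2) × 7.2^4 / 4!
≈ 0.0007465858084 × 2687.3856 / 24 ≈ 0.083598

P(X=4) ≈ 0.083598 ≈ 8.36%


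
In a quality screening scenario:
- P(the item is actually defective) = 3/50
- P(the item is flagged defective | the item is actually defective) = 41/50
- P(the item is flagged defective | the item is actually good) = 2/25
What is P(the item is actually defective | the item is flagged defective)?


Using Bayes' theorem:
P(A|B) = P(B|A)·P(A) / P(B)

P(the item is flagged defective) = 41/50 × 3/50 + 2/25 × 47/50
= 123/2500 + 47/625 = 311/2500

P(the item is actually defective|the item is flagged defective) = (123/2500) / (311/2500) = 123/311

P(the item is actually defective|the item is flagged defective) = 123/311 ≈ 39.55%


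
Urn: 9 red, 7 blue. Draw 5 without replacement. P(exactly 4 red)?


Hypergeometric: C(9,4)×C(7,1)/C(16,5)
= 126×7/4368 = 21/104

P(X=4) = 21/104 ≈ 20.19%


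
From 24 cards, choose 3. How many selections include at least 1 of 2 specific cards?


Complement: C(24,3) - C(22,3) = 2024 - 1540 = 484

484


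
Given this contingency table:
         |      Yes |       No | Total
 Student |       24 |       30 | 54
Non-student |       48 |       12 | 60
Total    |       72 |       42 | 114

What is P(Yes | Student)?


P(Yes | Student) = 24/(24+30) = 24/54 = 4/9

P(Yes|Student) = 4/9 ≈ 44.44%


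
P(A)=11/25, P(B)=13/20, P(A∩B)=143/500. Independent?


P(A)×P(B) = 143/500
P(A∩B) = 143/500
Equal ✓ → Independent

Yes, independent


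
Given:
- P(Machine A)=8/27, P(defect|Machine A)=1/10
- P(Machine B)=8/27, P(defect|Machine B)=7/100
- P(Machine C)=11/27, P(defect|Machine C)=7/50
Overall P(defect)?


P(B) = Σ P(B|Aᵢ)×P(Aᵢ)
  1/10×8/27 = 4/135
  7/100×8/27 = 14/675
  7/50×11/27 = 77/1350
Sum = 29/270

P(defect) = 29/270 ≈ 10.74%


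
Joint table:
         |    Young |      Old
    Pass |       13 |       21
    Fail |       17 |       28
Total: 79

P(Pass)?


P(Pass) = (13+21)/79 = 34/79

P(Pass) = 34/79 ≈ 43.04%


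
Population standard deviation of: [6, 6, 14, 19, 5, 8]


Mean = 58/6 = 29/3
  (6-29/3)²=121/9
  (6-29/3)²=121/9
  (14-29/3)²=169/9
  (19-29/3)²=784/9
  (5-29/3)²=196/9
  (8-29/3)²=25/9
Σ(x-μ)² = 472/3
σ² = (472/3)/6 = 236/9

σ = √(236/9) ≈ 5.1208


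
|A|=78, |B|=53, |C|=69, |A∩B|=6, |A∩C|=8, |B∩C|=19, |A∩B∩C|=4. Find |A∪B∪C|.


|A∪B∪C| = 78+53+69-6-8-19+4 = 171

|A∪B∪C| = 171


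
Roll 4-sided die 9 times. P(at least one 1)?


P(no 1)^9 = (3/4)^9 = 19683/262144
P(≥1) = 1 - 19683/262144 = 242461/262144

P = 242461/262144 ≈ 92.49%


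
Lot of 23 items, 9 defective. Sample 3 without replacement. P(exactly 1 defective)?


Hypergeometric: C(9,1)×C(14,2)/C(23,3)
= 9×91/1771 = 117/253

P(X=1) = 117/253 ≈ 46.25%


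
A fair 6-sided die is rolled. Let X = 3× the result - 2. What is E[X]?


E[die] = (1+6)/2 = 7/2
E[X] = 3×7/2 - 2 = 17/2

E[X] = 17/2


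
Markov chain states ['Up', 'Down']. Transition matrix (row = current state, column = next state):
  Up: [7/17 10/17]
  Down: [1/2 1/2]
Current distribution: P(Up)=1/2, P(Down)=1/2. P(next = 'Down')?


P(next=Down) = Σᵢ P(now=i)×P(i→Down)
= 1/2×10/17 + 1/2×1/2
= 5/17 + 1/4 = 37/68

P = 37/68 ≈ 0.5441


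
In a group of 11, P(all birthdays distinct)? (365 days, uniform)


P(all different) = Π(365-i)/365 for i=0..10
= (365/365)×(364/365)×...×(355/365)
= 0.858859

P ≈ 0.8589 ≈ 85.89%


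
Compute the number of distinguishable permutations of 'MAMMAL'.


Letters: 6, freq: {'M': 3, 'A': 2, 'L': 1}
6!/(3!×2!×1!) = 720/12 = 60

60


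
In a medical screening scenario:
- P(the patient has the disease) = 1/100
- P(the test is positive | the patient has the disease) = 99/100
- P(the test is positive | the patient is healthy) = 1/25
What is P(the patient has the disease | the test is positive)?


Using Bayes' theorem:
P(A|B) = P(B|A)·P(A) / P(B)

P(the test is positive) = 99/100 × 1/100 + 1/25 × 99/100
= 99/10000 + 99/2500 = 99/2000

P(the patient has the disease|the test is positive) = (99/10000) / (99/2000) = 1/5

P(the patient has the disease|the test is positive) = 1/5 ≈ 20.00%


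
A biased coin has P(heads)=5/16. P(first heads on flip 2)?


Geometric: P(X=2) = (1-p)^(k-1)×p = (11/16)^1×5/16 = 55/256

P(X=2) = 55/256 ≈ 21.48%


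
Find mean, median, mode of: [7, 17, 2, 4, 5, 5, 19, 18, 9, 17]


Sorted: [2, 4, 5, 5, 7, 9, 17, 17, 18, 19]
Mean = 103/10
Median = 8
Freq: {7: 1, 17: 2, 2: 1, 4: 1, 5: 2, 19: 1, 18: 1, 9: 1}
Mode: [5, 17]

Mean=103/10, Median=8, Mode=[5, 17]


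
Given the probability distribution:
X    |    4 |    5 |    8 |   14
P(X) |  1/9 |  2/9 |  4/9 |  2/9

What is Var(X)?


E[X] = 74/9
E[X²] = 238/3
Var(X) = E[X²] - (E[X])² = 238/3 - 5476/81 = 950/81

Var(X) = 950/81 ≈ 11.7284


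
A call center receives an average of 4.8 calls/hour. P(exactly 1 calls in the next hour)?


Poisson(λ=4.8): P(X=1) = e^(-λ)×λ^k/k!
= e^(-4.8) × 4.8^1 / 1!
≈ 0.008229747049 × 4.8 / 1 ≈ 0.039503

P(X=1) ≈ 0.039503 ≈ 3.95%


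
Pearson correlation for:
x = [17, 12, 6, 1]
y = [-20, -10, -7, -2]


n=4, Σx=36, Σy=-39, Σxy=-504, Σx²=470, Σy²=553
r = (4×(-504) - 36×(-39))/√((4×470 - 36²)(4×553 - (-39)²))
= -612/√(584×691) = -612/√403544 ≈ -612/635.2511 ≈ -0.9634

r ≈ -0.9634


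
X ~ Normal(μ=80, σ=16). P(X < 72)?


z = (72-80)/16 = -0.5
P(Z < -0.5) = 0.3085

P(X < 72) ≈ 0.3085


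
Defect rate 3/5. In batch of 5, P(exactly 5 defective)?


Binomial: P(X=5) = C(5,5)×p^5×(1-p)^0
= 1 × 243/3125 × 1 = 243/3125

P(X=5) = 243/3125 ≈ 7.78%


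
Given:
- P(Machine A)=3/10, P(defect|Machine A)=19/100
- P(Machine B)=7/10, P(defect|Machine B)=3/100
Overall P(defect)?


P(B) = Σ P(B|Aᵢ)×P(Aᵢ)
  19/100×3/10 = 57/1000
  3/100×7/10 = 21/1000
Sum = 39/500

P(defect) = 39/500 ≈ 7.80%


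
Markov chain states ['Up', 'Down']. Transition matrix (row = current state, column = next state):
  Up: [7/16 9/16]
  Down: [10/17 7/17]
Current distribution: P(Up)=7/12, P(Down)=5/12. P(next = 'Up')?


P(next=Up) = Σᵢ P(now=i)×P(i→Up)
= 7/12×7/16 + 5/12×10/17
= 49/192 + 25/102 = 1633/3264

P = 1633/3264 ≈ 0.5003


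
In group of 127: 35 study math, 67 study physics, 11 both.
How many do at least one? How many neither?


|A∪B| = 35+67-11 = 91
Neither = 127-91 = 36

At least one: 91; Neither: 36


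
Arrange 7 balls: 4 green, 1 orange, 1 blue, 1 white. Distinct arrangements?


7!/(4!×1!×1!×1!) = 210

210


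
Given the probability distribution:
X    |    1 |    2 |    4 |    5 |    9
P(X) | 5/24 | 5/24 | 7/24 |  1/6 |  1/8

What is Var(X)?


E[X] = 15/4
E[X²] = 20
Var(X) = E[X²] - (E[X])² = 20 - 225/16 = 95/16

Var(X) = 95/16 ≈ 5.9375


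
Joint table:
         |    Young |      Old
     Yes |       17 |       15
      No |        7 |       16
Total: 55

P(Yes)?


P(Yes) = (17+15)/55 = 32/55

P(Yes) = 32/55 ≈ 58.18%


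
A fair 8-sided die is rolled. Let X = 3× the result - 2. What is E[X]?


E[die] = (1+8)/2 = 9/2
E[X] = 3×9/2 - 2 = 23/2

E[X] = 23/2


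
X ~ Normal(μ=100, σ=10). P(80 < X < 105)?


z₁=(80-100)/10=-2.0, z₂=(105-100)/10=0.5
P = Φ(0.5) - Φ(-2.0) = 0.691462 - 0.022750 = 0.668712 ≈ 0.6687

P(80 < X < 105) ≈ 0.6687


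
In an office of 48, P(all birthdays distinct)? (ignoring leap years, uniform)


P(all different) = Π(365-i)/365 for i=0..47
= (365/365)×(364/365)×...×(318/365)
= 0.039402

P ≈ 0.0394 ≈ 3.94%


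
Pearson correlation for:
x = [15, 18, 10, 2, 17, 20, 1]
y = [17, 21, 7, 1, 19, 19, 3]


n=7, Σx=83, Σy=87, Σxy=1411, Σx²=1343, Σy²=1511
r = (7×1411 - 83×87)/√((7×1343 - 83²)(7×1511 - 87²))
= 2656/√(2512×3008) = 2656/√7556096 ≈ 2656/2748.8354 ≈ 0.9662

r ≈ 0.9662


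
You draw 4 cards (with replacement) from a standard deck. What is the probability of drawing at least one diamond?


P(not a diamond) = 39/52 = 3/4
P(none in 4 draws) = (3/4)^4 = 81/256
P(≥1 diamond) = 1 - 81/256 = 175/256

P = 175/256 ≈ 68.36%


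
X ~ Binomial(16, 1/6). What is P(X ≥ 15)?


P(X ≥ 15) = Σ P(X=i) for i=15..16
P(X=15) = 5/176319369216
P(X=16) = 1/2821109907456
Sum = 1/34828517376

P(X ≥ 15) = 1/34828517376 ≈ 0.00%


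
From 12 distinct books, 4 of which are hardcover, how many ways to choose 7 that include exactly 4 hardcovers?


Choose 4 of the 4 hardcovers and 3 of the other 8 books:
C(4,4)×C(8,3) = 1×56 = 56

56


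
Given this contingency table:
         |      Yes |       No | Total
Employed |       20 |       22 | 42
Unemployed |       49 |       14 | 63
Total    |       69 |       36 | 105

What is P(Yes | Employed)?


P(Yes | Employed) = 20/(20+22) = 20/42 = 10/21

P(Yes|Employed) = 10/21 ≈ 47.62%


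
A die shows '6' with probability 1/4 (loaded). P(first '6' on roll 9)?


Geometric: P(X=9) = (1-p)^(k-1)×p = (3/4)^8×1/4 = 6561/262144

P(X=9) = 6561/262144 ≈ 2.50%


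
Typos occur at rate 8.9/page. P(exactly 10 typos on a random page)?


Poisson(λ=8.9): P(X=10) = e^(-λ)×λ^k/k!
= e^(-8.9) × 8.9^10 / 10!
≈ 0.0001363889265 × 3118171993 / 3628800 ≈ 0.117197

P(X=10) ≈ 0.117197 ≈ 11.72%


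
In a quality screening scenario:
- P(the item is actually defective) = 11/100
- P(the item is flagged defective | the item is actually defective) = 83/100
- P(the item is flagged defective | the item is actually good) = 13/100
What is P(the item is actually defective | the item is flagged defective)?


Using Bayes' theorem:
P(A|B) = P(B|A)·P(A) / P(B)

P(the item is flagged defective) = 83/100 × 11/100 + 13/100 × 89/100
= 913/10000 + 1157/10000 = 207/1000

P(the item is actually defective|the item is flagged defective) = (913/10000) / (207/1000) = 913/2070

P(the item is actually defective|the item is flagged defective) = 913/2070 ≈ 44.11%


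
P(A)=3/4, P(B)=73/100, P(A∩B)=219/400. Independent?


P(A)×P(B) = 219/400
P(A∩B) = 219/400
Equal ✓ → Independent

Yes, independent


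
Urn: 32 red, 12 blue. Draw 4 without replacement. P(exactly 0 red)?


Hypergeometric: C(32,0)×C(12,4)/C(44,4)
= 1×495/135751 = 45/12341

P(X=0) = 45/12341 ≈ 0.36%


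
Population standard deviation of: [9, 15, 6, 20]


Mean = 50/4 = 25/2
  (9-25/2)²=49/4
  (15-25/2)²=25/4
  (6-25/2)²=169/4
  (20-25/2)²=225/4
Σ(x-μ)² = 117
σ² = 117/4

σ = √(117/4) ≈ 5.4083


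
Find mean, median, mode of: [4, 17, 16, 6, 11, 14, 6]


Sorted: [4, 6, 6, 11, 14, 16, 17]
Mean = 74/7
Median = 11
Freq: {4: 1, 17: 1, 16: 1, 6: 2, 11: 1, 14: 1}
Mode: [6]

Mean=74/7, Median=11, Mode=6


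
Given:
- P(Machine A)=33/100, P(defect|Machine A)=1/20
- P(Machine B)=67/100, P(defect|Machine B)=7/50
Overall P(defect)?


P(B) = Σ P(B|Aᵢ)×P(Aᵢ)
  1/20×33/100 = 33/2000
  7/50×67/100 = 469/5000
Sum = 1103/10000

P(defect) = 1103/10000 ≈ 11.03%


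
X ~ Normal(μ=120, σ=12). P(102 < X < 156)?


z₁=(102-120)/12=-1.5, z₂=(156-120)/12=3.0
P = Φ(3.0) - Φ(-1.5) = 0.998650 - 0.066807 = 0.931843 ≈ 0.9318

P(102 < X < 156) ≈ 0.9318


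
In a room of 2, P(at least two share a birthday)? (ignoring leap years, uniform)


P(all different) = Π(365-i)/365 for i=0..1
= 0.997260
P(match) = 1 - 0.997260 = 0.002740

P ≈ 0.0027 ≈ 0.27%


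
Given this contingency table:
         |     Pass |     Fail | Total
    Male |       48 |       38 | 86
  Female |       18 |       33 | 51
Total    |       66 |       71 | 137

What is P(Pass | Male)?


P(Pass | Male) = 48/(48+38) = 48/86 = 24/43

P(Pass|Male) = 24/43 ≈ 55.81%


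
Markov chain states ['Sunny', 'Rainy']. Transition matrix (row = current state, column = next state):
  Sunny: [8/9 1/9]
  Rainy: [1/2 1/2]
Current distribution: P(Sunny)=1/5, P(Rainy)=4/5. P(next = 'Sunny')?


P(next=Sunny) = Σᵢ P(now=i)×P(i→Sunny)
= 1/5×8/9 + 4/5×1/2
= 8/45 + 2/5 = 26/45

P = 26/45 ≈ 0.5778


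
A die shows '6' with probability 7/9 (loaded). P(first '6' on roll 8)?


Geometric: P(X=8) = (1-p)^(k-1)×p = (2/9)^7×7/9 = 896/43046721

P(X=8) = 896/43046721 ≈ 0.00%


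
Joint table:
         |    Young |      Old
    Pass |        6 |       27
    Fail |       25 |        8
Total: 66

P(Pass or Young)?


P(Pass∨Young) = P(Pass) + P(Young) - P(Pass∧Young)
= (33 + 31 - 6)/66 = 58/66 = 29/33

P = 29/33 ≈ 87.88%


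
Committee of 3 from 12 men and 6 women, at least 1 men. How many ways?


Count by #men:
  1M,2W: C(12,1)×C(6,2)=180
  2M,1W: C(12,2)×C(6,1)=396
  3M,0W: C(12,3)×C(6,0)=220
Total = 796

796


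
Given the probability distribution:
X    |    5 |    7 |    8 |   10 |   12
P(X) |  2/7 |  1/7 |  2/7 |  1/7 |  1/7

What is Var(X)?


E[X] = 55/7
E[X²] = 471/7
Var(X) = E[X²] - (E[X])² = 471/7 - 3025/49 = 272/49

Var(X) = 272/49 ≈ 5.5510


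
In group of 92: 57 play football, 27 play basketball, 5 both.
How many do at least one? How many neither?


|A∪B| = 57+27-5 = 79
Neither = 92-79 = 13

At least one: 79; Neither: 13


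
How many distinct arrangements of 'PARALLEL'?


Letters: 8, freq: {'P': 1, 'A': 2, 'R': 1, 'L': 3, 'E': 1}
8!/(1!×2!×1!×3!×1!) = 40320/12 = 3360

3360


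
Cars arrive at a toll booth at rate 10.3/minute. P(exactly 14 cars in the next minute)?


Poisson(λ=10.3): P(X=14) = e^(-λ)×λ^k/k!
= e^(-10.3) × 10.3^14 / 14!
≈ 3.363309519e-05 × 1.51258972486e+14 / 87178291200 ≈ 0.058355

P(X=14) ≈ 0.058355 ≈ 5.84%


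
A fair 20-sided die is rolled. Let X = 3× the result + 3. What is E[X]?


E[die] = (1+20)/2 = 21/2
E[X] = 3×21/2 + 3 = 69/2

E[X] = 69/2


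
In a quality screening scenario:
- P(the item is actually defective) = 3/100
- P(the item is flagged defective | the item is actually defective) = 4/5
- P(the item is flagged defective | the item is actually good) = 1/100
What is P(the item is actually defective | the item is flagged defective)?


Using Bayes' theorem:
P(A|B) = P(B|A)·P(A) / P(B)

P(the item is flagged defective) = 4/5 × 3/100 + 1/100 × 97/100
= 3/125 + 97/10000 = 337/10000

P(the item is actually defective|the item is flagged defective) = (3/125) / (337/10000) = 240/337

P(the item is actually defective|the item is flagged defective) = 240/337 ≈ 71.22%


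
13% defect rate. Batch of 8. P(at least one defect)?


P(all good) = (87/100)^8 = 3282116715437121/10000000000000000
P(≥1 defect) = 6717883284562879/10000000000000000

P = 6717883284562879/10000000000000000 ≈ 67.18%


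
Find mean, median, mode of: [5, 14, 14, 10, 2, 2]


Sorted: [2, 2, 5, 10, 14, 14]
Mean = 47/6
Median = 15/2
Freq: {5: 1, 14: 2, 10: 1, 2: 2}
Mode: [2, 14]

Mean=47/6, Median=15/2, Mode=[2, 14]


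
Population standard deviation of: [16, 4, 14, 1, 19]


Mean = 54/5
  (16-54/5)²=676/25
  (4-54/5)²=1156/25
  (14-54/5)²=256/25
  (1-54/5)²=2401/25
  (19-54/5)²=1681/25
Σ(x-μ)² = 1234/5
σ² = (1234/5)/5 = 1234/25

σ = √(1234/25) ≈ 7.0257


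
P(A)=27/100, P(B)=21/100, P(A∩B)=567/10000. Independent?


P(A)×P(B) = 567/10000
P(A∩B) = 567/10000
Equal ✓ → Independent

Yes, independent


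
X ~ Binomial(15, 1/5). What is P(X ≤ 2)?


P(X ≤ 2) = Σ P(X=i) for i=0..2
P(X=0) = 1073741824/30517578125
P(X=1) = 805306368/6103515625
P(X=2) = 1409286144/6103515625
Sum = 12146704384/30517578125

P(X ≤ 2) = 12146704384/30517578125 ≈ 39.80%


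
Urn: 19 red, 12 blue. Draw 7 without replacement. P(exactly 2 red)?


Hypergeometric: C(19,2)×C(12,5)/C(31,7)
= 171×792/2629575 = 15048/292175

P(X=2) = 15048/292175 ≈ 5.15%


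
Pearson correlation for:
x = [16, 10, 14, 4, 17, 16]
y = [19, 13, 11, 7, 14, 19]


n=6, Σx=77, Σy=83, Σxy=1158, Σx²=1113, Σy²=1257
r = (6×1158 - 77×83)/√((6×1113 - 77²)(6×1257 - 83²))
= 557/√(749×653) = 557/√489097 ≈ 557/699.3547 ≈ 0.7964

r ≈ 0.7964


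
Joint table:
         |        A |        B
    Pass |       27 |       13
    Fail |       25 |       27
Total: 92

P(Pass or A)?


P(Pass∨A) = P(Pass) + P(A) - P(Pass∧A)
= (40 + 52 - 27)/92 = 65/92

P = 65/92 ≈ 70.65%


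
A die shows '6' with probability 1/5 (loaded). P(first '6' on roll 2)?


Geometric: P(X=2) = (1-p)^(k-1)×p = (4/5)^1×1/5 = 4/25

P(X=2) = 4/25 ≈ 16.00%


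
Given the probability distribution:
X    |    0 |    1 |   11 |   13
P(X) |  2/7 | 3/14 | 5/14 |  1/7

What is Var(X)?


E[X] = 6
E[X²] = 473/7
Var(X) = E[X²] - (E[X])² = 473/7 - 36 = 221/7

Var(X) = 221/7 ≈ 31.5714


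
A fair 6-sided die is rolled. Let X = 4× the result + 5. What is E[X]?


E[die] = (1+6)/2 = 7/2
E[X] = 4×7/2 + 5 = 19

E[X] = 19


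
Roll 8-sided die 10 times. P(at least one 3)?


P(no 3)^10 = (7/8)^10 = 282475249/1073741824
P(≥1) = 1 - 282475249/1073741824 = 791266575/1073741824

P = 791266575/1073741824 ≈ 73.69%


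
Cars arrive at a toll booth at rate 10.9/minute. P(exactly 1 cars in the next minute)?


Poisson(λ=10.9): P(X=1) = e^(-λ)×λ^k/k!
= e^(-10.9) × 10.9^1 / 1!
≈ 1.8458234e-05 × 10.9 / 1 ≈ 0.000201

P(X=1) ≈ 0.000201 ≈ 0.02%


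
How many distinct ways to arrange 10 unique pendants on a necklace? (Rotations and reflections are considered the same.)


Free circular arrangements: rotations and reflections both identified.
(n-1)!/2 = 9!/2 = 362880/2 = 181440

181440


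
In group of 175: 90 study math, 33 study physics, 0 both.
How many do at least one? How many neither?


|A∪B| = 90+33-0 = 123
Neither = 175-123 = 52

At least one: 123; Neither: 52


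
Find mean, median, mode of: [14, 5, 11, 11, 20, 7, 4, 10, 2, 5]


Sorted: [2, 4, 5, 5, 7, 10, 11, 11, 14, 20]
Mean = 89/10
Median = 17/2
Freq: {14: 1, 5: 2, 11: 2, 20: 1, 7: 1, 4: 1, 10: 1, 2: 1}
Mode: [5, 11]

Mean=89/10, Median=17/2, Mode=[5, 11]


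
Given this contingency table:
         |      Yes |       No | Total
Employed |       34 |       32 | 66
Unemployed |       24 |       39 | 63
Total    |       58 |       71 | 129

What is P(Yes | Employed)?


P(Yes | Employed) = 34/(34+32) = 34/66 = 17/33

P(Yes|Employed) = 17/33 ≈ 51.52%


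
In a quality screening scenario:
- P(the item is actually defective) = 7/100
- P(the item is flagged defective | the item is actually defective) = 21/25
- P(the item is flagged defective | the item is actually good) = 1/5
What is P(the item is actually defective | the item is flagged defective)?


Using Bayes' theorem:
P(A|B) = P(B|A)·P(A) / P(B)

P(the item is flagged defective) = 21/25 × 7/100 + 1/5 × 93/100
= 147/2500 + 93/500 = 153/625

P(the item is actually defective|the item is flagged defective) = (147/2500) / (153/625) = 49/204

P(the item is actually defective|the item is flagged defective) = 49/204 ≈ 24.02%


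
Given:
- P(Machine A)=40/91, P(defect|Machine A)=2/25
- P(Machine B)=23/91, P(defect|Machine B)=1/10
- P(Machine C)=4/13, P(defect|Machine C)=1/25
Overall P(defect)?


P(B) = Σ P(B|Aᵢ)×P(Aᵢ)
  2/25×40/91 = 16/455
  1/10×23/91 = 23/910
  1/25×4/13 = 4/325
Sum = 331/4550

P(defect) = 331/4550 ≈ 7.27%


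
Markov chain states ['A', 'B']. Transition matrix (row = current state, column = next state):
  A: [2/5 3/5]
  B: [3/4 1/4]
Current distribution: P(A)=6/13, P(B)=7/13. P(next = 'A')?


P(next=A) = Σᵢ P(now=i)×P(i→A)
= 6/13×2/5 + 7/13×3/4
= 12/65 + 21/52 = 153/260

P = 153/260 ≈ 0.5885


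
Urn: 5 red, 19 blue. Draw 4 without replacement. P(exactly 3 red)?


Hypergeometric: C(5,3)×C(19,1)/C(24,4)
= 10×19/10626 = 95/5313

P(X=3) = 95/5313 ≈ 1.79%


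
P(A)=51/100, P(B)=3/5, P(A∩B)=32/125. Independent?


P(A)×P(B) = 153/500
P(A∩B) = 32/125
Not equal → NOT independent

No, not independent


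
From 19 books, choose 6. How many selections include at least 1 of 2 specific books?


Complement: C(19,6) - C(17,6) = 27132 - 12376 = 14756

14756


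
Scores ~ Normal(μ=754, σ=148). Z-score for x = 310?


z = (x - μ)/σ = (310 - 754)/148 = -3.0

z = -3.0


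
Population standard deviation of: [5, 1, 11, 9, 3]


Mean = 29/5
  (5-29/5)²=16/25
  (1-29/5)²=576/25
  (11-29/5)²=676/25
  (9-29/5)²=256/25
  (3-29/5)²=196/25
Σ(x-μ)² = 344/5
σ² = (344/5)/5 = 344/25

σ = √(344/25) ≈ 3.7094


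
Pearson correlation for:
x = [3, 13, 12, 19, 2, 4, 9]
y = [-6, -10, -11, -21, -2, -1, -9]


n=7, Σx=62, Σy=-60, Σxy=-768, Σx²=784, Σy²=784
r = (7×(-768) - 62×(-60))/√((7×784 - 62²)(7×784 - (-60)²))
= -1656/√(1644×1888) = -1656/√3103872 ≈ -1656/1761.7809 ≈ -0.9400

r ≈ -0.9400


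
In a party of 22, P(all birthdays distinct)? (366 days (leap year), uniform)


P(all different) = Π(366-i)/366 for i=0..21
= (366/366)×(365/366)×...×(345/366)
= 0.525249

P ≈ 0.5252 ≈ 52.52%


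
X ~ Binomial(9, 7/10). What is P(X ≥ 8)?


P(X ≥ 8) = Σ P(X=i) for i=8..9
P(X=8) = 155649627/1000000000
P(X=9) = 40353607/1000000000
Sum = 98001617/500000000

P(X ≥ 8) = 98001617/500000000 ≈ 19.60%


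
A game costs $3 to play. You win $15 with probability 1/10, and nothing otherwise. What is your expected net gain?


E[gain] = (15-3)×1/10 + (-3)×9/10
= 6/5 - 27/10 = -3/2

Expected net gain = $-3/2 ≈ $-1.50


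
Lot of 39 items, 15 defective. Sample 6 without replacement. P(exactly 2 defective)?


Hypergeometric: C(15,2)×C(24,4)/C(39,6)
= 105×10626/3262623 = 53130/155363

P(X=2) = 53130/155363 ≈ 34.20%


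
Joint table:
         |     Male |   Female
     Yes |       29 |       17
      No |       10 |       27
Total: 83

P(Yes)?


P(Yes) = (29+17)/83 = 46/83

P(Yes) = 46/83 ≈ 55.42%


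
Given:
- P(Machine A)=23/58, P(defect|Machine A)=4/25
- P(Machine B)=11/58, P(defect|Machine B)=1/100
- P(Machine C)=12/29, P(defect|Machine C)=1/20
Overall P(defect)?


P(B) = Σ P(B|Aᵢ)×P(Aᵢ)
  4/25×23/58 = 46/725
  1/100×11/58 = 11/5800
  1/20×12/29 = 3/145
Sum = 499/5800

P(defect) = 499/5800 ≈ 8.60%


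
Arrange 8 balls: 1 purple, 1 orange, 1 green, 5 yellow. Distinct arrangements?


8!/(1!×1!×1!×5!) = 336

336


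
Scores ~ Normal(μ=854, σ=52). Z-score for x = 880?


z = (x - μ)/σ = (880 - 854)/52 = 0.5

z = 0.5


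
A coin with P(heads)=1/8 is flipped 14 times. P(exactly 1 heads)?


Binomial: P(X=1) = C(14,1)×p^1×(1-p)^13
= 14 × 1/8 × 96889010407/549755813888 = 678223072849/2199023255552

P(X=1) = 678223072849/2199023255552 ≈ 30.84%


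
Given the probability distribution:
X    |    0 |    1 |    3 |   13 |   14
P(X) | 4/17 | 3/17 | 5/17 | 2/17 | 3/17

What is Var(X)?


E[X] = 86/17
E[X²] = 974/17
Var(X) = E[X²] - (E[X])² = 974/17 - 7396/289 = 9162/289

Var(X) = 9162/289 ≈ 31.7024


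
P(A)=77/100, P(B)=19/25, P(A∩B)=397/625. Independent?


P(A)×P(B) = 1463/2500
P(A∩B) = 397/625
Not equal → NOT independent

No, not independent


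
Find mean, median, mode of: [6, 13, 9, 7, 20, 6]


Sorted: [6, 6, 7, 9, 13, 20]
Mean = 61/6
Median = 8
Freq: {6: 2, 13: 1, 9: 1, 7: 1, 20: 1}
Mode: [6]

Mean=61/6, Median=8, Mode=6


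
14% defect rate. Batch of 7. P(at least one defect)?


P(all good) = (43/50)^7 = 271818611107/781250000000
P(≥1 defect) = 509431388893/781250000000

P = 509431388893/781250000000 ≈ 65.21%


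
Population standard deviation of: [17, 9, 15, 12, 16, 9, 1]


Mean = 79/7
  (17-79/7)²=1600/49
  (9-79/7)²=256/49
  (15-79/7)²=676/49
  (12-79/7)²=25/49
  (16-79/7)²=1089/49
  (9-79/7)²=256/49
  (1-79/7)²=5184/49
Σ(x-μ)² = 1298/7
σ² = (1298/7)/7 = 1298/49

σ = √(1298/49) ≈ 5.1468


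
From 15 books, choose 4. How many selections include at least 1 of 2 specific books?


Complement: C(15,4) - C(13,4) = 1365 - 715 = 650

650


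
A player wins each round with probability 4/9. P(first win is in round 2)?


Geometric: P(X=2) = (1-p)^(k-1)×p = (5/9)^1×4/9 = 20/81

P(X=2) = 20/81 ≈ 24.69%


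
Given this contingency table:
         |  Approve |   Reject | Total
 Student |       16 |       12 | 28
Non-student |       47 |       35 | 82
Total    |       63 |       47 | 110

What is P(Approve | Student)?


P(Approve | Student) = 16/(16+12) = 16/28 = 4/7

P(Approve|Student) = 4/7 ≈ 57.14%


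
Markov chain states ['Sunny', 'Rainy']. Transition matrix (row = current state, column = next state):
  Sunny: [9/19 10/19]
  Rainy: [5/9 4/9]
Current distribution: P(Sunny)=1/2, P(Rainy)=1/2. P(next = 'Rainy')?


P(next=Rainy) = Σᵢ P(now=i)×P(i→Rainy)
= 1/2×10/19 + 1/2×4/9
= 5/19 + 2/9 = 83/171

P = 83/171 ≈ 0.4854


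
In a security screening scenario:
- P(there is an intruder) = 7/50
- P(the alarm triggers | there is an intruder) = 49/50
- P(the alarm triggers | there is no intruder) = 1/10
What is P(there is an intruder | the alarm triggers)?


Using Bayes' theorem:
P(A|B) = P(B|A)·P(A) / P(B)

P(the alarm triggers) = 49/50 × 7/50 + 1/10 × 43/50
= 343/2500 + 43/500 = 279/1250

P(there is an intruder|the alarm triggers) = (343/2500) / (279/1250) = 343/558

P(there is an intruder|the alarm triggers) = 343/558 ≈ 61.47%


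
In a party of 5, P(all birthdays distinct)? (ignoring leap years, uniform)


P(all different) = Π(365-i)/365 for i=0..4
= (365/365)×(364/365)×...×(361/365)
= 0.972864

P ≈ 0.9729 ≈ 97.29%


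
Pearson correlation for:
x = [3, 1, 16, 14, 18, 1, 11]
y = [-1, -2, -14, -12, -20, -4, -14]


n=7, Σx=64, Σy=-67, Σxy=-915, Σx²=908, Σy²=957
r = (7×(-915) - 64×(-67))/√((7×908 - 64²)(7×957 - (-67)²))
= -2117/√(2260×2210) = -2117/√4994600 ≈ -2117/2234.8602 ≈ -0.9473

r ≈ -0.9473
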